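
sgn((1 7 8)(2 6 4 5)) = -1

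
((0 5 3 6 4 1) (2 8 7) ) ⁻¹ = (0 1 4 6 3 5) (2 7 8) 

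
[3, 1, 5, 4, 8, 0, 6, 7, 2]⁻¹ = [5, 1, 8, 0, 3, 2, 6, 7, 4]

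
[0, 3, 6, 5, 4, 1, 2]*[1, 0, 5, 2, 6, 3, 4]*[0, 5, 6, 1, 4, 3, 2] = [5, 6, 4, 1, 2, 0, 3]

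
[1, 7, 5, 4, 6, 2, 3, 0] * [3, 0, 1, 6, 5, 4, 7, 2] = [0, 2, 4, 5, 7, 1, 6, 3]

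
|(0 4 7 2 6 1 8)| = 7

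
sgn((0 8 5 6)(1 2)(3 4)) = -1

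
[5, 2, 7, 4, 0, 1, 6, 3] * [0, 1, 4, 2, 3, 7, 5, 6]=[7, 4, 6, 3, 0, 1, 5, 2]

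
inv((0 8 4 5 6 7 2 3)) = (0 3 2 7 6 5 4 8)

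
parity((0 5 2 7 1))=even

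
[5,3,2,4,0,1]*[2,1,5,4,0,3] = [3,4,5,0,2,1]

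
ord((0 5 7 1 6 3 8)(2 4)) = 14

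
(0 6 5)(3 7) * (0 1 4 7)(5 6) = (0 5 1 4 7 3)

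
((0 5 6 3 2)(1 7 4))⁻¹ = (0 2 3 6 5)(1 4 7)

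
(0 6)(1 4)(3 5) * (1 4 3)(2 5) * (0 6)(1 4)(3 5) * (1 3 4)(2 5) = (1 2 4 3 5)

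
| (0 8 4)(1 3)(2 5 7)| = 6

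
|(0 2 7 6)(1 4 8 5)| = 4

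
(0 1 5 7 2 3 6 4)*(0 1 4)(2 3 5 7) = (0 4 1 7 3 6)(2 5)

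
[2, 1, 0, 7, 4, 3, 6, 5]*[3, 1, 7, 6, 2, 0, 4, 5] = [7, 1, 3, 5, 2, 6, 4, 0]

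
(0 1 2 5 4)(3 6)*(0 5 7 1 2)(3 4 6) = (0 2 7 1)(4 5 6)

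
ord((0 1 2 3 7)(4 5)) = 10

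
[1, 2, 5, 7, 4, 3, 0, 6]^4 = [3, 7, 6, 1, 4, 0, 5, 2]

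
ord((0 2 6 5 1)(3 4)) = 10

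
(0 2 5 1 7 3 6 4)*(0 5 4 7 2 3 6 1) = (0 3 1 2 4 5)(6 7)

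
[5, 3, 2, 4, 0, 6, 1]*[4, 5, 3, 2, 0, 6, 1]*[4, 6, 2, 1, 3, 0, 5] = [5, 2, 1, 4, 3, 6, 0]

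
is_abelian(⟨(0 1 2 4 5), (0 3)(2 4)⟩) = no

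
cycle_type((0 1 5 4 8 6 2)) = 7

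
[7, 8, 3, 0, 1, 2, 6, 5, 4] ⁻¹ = [3, 4, 5, 2, 8, 7, 6, 0, 1] 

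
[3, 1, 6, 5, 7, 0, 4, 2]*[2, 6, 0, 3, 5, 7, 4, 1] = [3, 6, 4, 7, 1, 2, 5, 0]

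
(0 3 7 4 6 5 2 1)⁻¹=(0 1 2 5 6 4 7 3)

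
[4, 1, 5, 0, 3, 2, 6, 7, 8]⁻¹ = [3, 1, 5, 4, 0, 2, 6, 7, 8]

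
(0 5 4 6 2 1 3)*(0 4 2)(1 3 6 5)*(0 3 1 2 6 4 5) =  (0 2 1 4)(3 5 6)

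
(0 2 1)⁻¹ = (0 1 2)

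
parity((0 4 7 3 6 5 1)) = even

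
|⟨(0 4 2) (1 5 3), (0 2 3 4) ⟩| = 120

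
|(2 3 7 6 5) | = 5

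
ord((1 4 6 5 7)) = 5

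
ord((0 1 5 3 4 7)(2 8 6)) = 6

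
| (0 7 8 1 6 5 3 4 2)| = 9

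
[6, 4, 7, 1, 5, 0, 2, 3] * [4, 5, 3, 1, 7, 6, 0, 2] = [0, 7, 2, 5, 6, 4, 3, 1]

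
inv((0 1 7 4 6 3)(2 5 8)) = (0 3 6 4 7 1)(2 8 5)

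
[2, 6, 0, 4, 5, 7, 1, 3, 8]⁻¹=[2, 6, 0, 7, 3, 4, 1, 5, 8]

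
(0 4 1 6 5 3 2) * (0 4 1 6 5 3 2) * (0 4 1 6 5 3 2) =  (0 6 2 1 3 4 5)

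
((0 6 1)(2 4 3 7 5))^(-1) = (0 1 6)(2 5 7 3 4)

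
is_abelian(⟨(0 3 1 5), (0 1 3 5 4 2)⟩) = no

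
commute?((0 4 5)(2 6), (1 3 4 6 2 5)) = no:(0 4 5)(2 6)*(1 3 4 6 2 5) = (0 6 5)(1 3 4), (1 3 4 6 2 5)*(0 4 5)(2 6) = (0 4 2)(1 3 5)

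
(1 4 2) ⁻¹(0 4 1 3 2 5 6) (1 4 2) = (0 2 4 3 1 5 6) 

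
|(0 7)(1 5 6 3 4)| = 10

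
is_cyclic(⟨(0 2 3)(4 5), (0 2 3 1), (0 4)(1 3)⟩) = no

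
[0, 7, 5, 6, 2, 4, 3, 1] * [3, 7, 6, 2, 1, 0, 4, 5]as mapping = [0→3, 1→5, 2→0, 3→4, 4→6, 5→1, 6→2, 7→7]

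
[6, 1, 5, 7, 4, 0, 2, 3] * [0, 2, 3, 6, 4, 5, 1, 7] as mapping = [0→1, 1→2, 2→5, 3→7, 4→4, 5→0, 6→3, 7→6] 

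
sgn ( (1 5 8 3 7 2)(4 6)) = 1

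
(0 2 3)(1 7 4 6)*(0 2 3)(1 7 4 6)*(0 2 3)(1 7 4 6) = (1 6 4 7)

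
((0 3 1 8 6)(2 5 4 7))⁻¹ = (0 6 8 1 3)(2 7 4 5)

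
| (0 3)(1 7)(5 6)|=2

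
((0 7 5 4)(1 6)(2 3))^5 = (0 7 5 4)(1 6)(2 3)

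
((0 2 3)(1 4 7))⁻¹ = (0 3 2)(1 7 4)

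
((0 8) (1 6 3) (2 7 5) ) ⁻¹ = (0 8) (1 3 6) (2 5 7) 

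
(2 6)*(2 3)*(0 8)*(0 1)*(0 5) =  (0 8 1 5)(2 6 3)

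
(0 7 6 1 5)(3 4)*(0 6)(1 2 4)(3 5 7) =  (0 3 1 7)(2 4 5 6)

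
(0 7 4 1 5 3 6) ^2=(0 4 5 6 7 1 3) 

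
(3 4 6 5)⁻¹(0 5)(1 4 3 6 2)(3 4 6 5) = (0 3)(1 6 4 5 2)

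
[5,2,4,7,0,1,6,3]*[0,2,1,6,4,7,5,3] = [7,1,4,3,0,2,5,6]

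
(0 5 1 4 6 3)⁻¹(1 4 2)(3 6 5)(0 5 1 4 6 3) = (0 3 1)(2 4 6)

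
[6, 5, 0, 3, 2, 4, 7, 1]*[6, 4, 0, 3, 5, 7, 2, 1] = [2, 7, 6, 3, 0, 5, 1, 4]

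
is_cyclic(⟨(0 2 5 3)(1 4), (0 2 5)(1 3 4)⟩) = no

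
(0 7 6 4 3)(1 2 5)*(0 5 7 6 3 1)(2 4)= (0 6 2 7 3 5)(1 4)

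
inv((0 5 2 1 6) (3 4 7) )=(0 6 1 2 5) (3 7 4) 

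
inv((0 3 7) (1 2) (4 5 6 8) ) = (0 7 3) (1 2) (4 8 6 5) 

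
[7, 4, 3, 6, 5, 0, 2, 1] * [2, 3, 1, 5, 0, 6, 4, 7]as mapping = [0→7, 1→0, 2→5, 3→4, 4→6, 5→2, 6→1, 7→3]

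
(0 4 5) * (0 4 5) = (0 5 4) 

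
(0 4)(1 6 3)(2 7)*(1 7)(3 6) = (0 4)(1 3 7 2)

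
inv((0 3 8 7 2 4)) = (0 4 2 7 8 3)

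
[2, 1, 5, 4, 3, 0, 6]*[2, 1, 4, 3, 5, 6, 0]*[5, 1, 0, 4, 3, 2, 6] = [3, 1, 6, 2, 4, 0, 5]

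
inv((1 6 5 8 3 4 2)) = (1 2 4 3 8 5 6)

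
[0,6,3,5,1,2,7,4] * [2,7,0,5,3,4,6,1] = [2,6,5,4,7,0,1,3]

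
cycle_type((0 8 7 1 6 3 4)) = 7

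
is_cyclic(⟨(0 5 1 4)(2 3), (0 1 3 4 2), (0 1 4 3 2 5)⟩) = no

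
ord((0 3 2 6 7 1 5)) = 7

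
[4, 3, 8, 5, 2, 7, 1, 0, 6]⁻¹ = [7, 6, 4, 1, 0, 3, 8, 5, 2]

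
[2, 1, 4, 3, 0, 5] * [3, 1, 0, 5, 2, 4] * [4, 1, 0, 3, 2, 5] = [4, 1, 0, 5, 3, 2] 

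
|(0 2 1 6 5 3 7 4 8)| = 9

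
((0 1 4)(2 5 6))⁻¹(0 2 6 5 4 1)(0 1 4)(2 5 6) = (0 4 1 5 2 6)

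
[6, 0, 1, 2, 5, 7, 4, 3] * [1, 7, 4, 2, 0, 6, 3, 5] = [3, 1, 7, 4, 6, 5, 0, 2]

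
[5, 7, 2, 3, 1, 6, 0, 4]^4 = [5, 7, 2, 3, 1, 6, 0, 4]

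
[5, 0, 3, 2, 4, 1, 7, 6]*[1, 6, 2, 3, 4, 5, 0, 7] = [5, 1, 3, 2, 4, 6, 7, 0]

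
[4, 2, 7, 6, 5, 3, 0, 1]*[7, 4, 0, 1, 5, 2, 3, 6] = [5, 0, 6, 3, 2, 1, 7, 4]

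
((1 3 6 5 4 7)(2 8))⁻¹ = (1 7 4 5 6 3)(2 8)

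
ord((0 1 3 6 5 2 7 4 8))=9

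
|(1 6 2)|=3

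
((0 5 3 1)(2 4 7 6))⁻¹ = (0 1 3 5)(2 6 7 4)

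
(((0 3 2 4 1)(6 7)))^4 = (0 1 4 2 3)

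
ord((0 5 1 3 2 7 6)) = 7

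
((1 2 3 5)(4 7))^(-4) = ()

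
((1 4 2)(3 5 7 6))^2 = (1 2 4)(3 7)(5 6)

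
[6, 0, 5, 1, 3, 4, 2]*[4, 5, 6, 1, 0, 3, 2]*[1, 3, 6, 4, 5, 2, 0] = [6, 5, 4, 2, 3, 1, 0]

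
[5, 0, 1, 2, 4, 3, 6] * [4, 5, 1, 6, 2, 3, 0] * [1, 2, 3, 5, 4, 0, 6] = [5, 4, 0, 2, 3, 6, 1]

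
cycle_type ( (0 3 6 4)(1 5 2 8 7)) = 4.5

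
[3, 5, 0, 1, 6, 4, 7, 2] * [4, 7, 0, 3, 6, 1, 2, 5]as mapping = [0→3, 1→1, 2→4, 3→7, 4→2, 5→6, 6→5, 7→0]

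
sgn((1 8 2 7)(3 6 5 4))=1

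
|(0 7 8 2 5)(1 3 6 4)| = 20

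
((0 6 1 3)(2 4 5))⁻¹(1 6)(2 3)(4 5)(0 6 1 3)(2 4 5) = (0 4)(1 3)(2 5)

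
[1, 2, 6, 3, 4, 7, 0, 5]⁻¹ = [6, 0, 1, 3, 4, 7, 2, 5]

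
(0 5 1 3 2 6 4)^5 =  (0 6 3 5 4 2 1)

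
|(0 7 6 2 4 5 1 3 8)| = 9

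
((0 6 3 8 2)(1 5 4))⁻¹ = (0 2 8 3 6)(1 4 5)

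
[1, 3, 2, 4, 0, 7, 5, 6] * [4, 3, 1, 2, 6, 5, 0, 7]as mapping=[0→3, 1→2, 2→1, 3→6, 4→4, 5→7, 6→5, 7→0]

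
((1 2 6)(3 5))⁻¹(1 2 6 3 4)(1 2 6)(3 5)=(1 5 4 2 6)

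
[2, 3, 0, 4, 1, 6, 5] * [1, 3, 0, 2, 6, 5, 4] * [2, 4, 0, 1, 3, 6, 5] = [2, 0, 4, 5, 1, 3, 6]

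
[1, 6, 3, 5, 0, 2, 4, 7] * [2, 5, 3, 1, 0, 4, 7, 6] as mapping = [0→5, 1→7, 2→1, 3→4, 4→2, 5→3, 6→0, 7→6] 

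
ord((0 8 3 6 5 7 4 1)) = 8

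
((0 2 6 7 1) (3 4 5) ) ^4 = (0 1 7 6 2) (3 4 5) 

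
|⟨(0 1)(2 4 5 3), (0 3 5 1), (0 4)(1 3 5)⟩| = 720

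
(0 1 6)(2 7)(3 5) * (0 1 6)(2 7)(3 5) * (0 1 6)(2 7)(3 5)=(2 7)(3 5)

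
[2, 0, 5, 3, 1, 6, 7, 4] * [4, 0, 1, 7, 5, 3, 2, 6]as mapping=[0→1, 1→4, 2→3, 3→7, 4→0, 5→2, 6→6, 7→5]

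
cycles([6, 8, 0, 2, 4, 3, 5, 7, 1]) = (0 6 5 3 2)(1 8)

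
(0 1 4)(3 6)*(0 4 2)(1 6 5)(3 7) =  (0 6 7 3 5 1 2)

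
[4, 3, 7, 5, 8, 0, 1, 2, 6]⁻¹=[5, 6, 7, 1, 0, 3, 8, 2, 4]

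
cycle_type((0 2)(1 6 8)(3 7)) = 2^2.3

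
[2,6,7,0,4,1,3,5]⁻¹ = [3,5,0,6,4,7,1,2]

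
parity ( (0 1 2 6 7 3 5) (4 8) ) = odd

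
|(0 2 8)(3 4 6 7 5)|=15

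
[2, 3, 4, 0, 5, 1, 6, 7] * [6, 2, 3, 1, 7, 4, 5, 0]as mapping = [0→3, 1→1, 2→7, 3→6, 4→4, 5→2, 6→5, 7→0]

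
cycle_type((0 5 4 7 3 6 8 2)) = 8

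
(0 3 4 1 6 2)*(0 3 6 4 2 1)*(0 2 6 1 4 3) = (0 1 3 6 4 2)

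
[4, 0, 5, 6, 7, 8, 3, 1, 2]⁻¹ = [1, 7, 8, 6, 0, 2, 3, 4, 5]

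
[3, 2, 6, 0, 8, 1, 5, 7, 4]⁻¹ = [3, 5, 1, 0, 8, 6, 2, 7, 4]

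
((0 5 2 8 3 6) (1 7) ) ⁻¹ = (0 6 3 8 2 5) (1 7) 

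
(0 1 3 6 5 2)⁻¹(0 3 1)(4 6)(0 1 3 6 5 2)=(1 6 3)(4 5)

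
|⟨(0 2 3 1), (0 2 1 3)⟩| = 24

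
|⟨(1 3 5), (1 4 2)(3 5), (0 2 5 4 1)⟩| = 720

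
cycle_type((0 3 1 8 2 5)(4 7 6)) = 3.6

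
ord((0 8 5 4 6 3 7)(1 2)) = 14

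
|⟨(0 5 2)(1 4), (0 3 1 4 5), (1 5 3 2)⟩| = 720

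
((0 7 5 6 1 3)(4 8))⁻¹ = (0 3 1 6 5 7)(4 8)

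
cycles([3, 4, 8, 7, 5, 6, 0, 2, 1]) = (0 3 7 2 8 1 4 5 6)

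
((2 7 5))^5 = (2 5 7)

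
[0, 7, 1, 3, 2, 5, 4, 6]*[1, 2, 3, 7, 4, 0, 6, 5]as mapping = [0→1, 1→5, 2→2, 3→7, 4→3, 5→0, 6→4, 7→6]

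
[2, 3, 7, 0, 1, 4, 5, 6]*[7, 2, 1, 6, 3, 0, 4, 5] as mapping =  [0→1, 1→6, 2→5, 3→7, 4→2, 5→3, 6→0, 7→4] 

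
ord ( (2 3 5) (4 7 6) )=3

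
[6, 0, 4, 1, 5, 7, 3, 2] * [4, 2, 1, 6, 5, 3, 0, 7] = [0, 4, 5, 2, 3, 7, 6, 1]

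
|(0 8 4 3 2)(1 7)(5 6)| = 10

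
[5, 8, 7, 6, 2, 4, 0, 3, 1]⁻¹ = [6, 8, 4, 7, 5, 0, 3, 2, 1]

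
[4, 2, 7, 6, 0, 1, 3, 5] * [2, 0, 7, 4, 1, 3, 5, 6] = [1, 7, 6, 5, 2, 0, 4, 3]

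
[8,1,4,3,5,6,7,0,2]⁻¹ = [7,1,8,3,2,4,5,6,0]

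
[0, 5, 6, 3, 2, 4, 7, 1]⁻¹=[0, 7, 4, 3, 5, 1, 2, 6]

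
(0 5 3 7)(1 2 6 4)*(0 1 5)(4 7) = (1 2 6 7)(3 4 5)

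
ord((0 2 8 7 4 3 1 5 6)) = 9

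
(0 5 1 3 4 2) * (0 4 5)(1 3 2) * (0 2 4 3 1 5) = (0 2 3)(1 4 5)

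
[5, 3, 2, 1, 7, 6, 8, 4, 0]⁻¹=[8, 3, 2, 1, 7, 0, 5, 4, 6]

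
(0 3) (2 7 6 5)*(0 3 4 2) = (0 4 2 7 6 5) 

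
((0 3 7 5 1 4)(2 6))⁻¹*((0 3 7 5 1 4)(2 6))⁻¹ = (0 1 7)(3 4 5)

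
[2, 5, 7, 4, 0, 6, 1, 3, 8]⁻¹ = [4, 6, 0, 7, 3, 1, 5, 2, 8]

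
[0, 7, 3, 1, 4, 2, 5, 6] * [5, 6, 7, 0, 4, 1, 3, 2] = [5, 2, 0, 6, 4, 7, 1, 3]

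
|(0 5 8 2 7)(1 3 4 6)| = 20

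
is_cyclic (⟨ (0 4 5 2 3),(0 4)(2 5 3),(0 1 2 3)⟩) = no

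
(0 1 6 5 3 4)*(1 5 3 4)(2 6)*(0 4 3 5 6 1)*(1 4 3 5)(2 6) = (0 2 4 3)(1 6)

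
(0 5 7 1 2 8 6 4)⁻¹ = (0 4 6 8 2 1 7 5)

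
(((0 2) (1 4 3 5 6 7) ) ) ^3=(0 2) (1 5) (3 7) (4 6) 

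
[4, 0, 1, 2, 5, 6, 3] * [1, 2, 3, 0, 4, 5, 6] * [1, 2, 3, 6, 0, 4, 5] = [0, 2, 3, 6, 4, 5, 1]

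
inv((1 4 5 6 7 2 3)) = (1 3 2 7 6 5 4)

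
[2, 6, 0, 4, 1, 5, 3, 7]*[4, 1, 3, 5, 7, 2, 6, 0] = [3, 6, 4, 7, 1, 2, 5, 0]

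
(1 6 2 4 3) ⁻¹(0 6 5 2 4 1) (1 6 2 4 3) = (0 2 5 4 3 6) 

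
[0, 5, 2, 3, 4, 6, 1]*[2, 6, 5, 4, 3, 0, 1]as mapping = [0→2, 1→0, 2→5, 3→4, 4→3, 5→1, 6→6]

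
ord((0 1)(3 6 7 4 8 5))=6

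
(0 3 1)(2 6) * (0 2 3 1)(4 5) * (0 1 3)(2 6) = (0 3 1 6)(4 5)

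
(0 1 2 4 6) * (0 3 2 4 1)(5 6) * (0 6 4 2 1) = (0 6 3 1 2)(4 5)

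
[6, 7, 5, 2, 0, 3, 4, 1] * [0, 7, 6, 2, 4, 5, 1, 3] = [1, 3, 5, 6, 0, 2, 4, 7]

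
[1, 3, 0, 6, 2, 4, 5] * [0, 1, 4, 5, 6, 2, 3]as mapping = [0→1, 1→5, 2→0, 3→3, 4→4, 5→6, 6→2]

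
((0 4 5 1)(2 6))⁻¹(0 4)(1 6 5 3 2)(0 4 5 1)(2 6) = (0 2 1 3 6)(4 5)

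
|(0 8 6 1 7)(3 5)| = 10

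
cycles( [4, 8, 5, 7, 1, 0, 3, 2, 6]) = (0 4 1 8 6 3 7 2 5)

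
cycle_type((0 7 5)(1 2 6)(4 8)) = 2.3^2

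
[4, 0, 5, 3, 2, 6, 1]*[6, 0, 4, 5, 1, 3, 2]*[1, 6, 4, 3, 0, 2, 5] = [6, 5, 3, 2, 0, 4, 1]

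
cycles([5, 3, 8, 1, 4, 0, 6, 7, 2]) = (0 5)(1 3)(2 8)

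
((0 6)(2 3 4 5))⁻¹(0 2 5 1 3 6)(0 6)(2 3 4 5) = (0 6 3 2 1 4)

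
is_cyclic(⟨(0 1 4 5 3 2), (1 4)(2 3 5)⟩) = no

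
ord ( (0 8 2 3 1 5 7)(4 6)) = 14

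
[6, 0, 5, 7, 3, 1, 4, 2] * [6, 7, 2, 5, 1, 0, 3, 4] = [3, 6, 0, 4, 5, 7, 1, 2]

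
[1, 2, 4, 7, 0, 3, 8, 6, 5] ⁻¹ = [4, 0, 1, 5, 2, 8, 7, 3, 6] 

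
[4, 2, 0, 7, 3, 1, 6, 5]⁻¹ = [2, 5, 1, 4, 0, 7, 6, 3]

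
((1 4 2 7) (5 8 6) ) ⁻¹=(1 7 2 4) (5 6 8) 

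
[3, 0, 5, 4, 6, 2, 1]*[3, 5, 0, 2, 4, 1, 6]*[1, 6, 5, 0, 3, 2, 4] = [5, 0, 6, 3, 4, 1, 2]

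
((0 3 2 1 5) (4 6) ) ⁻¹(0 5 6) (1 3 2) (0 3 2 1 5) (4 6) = (0 4 3) (1 5 2) 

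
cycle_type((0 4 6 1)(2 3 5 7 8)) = 4.5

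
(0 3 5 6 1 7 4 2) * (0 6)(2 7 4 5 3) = (0 2 6 1 4 7 5)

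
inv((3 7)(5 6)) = (3 7)(5 6)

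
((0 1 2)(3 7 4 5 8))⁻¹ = (0 2 1)(3 8 5 4 7)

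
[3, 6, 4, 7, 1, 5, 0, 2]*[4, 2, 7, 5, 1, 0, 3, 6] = [5, 3, 1, 6, 2, 0, 4, 7]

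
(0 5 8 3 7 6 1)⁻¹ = (0 1 6 7 3 8 5)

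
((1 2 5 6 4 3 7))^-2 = (1 3 6 2 7 4 5)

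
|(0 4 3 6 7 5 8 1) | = 8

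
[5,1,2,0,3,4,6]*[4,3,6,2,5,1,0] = [1,3,6,4,2,5,0]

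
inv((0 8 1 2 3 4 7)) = (0 7 4 3 2 1 8)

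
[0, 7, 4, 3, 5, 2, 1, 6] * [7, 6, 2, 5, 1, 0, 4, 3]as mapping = [0→7, 1→3, 2→1, 3→5, 4→0, 5→2, 6→6, 7→4]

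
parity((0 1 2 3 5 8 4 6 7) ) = even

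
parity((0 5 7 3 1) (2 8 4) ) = even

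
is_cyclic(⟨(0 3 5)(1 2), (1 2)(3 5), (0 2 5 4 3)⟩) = no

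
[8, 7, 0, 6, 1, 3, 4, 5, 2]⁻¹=[2, 4, 8, 5, 6, 7, 3, 1, 0]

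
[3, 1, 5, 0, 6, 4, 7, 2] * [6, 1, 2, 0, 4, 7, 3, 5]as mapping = [0→0, 1→1, 2→7, 3→6, 4→3, 5→4, 6→5, 7→2]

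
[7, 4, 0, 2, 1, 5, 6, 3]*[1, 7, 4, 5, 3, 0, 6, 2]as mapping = [0→2, 1→3, 2→1, 3→4, 4→7, 5→0, 6→6, 7→5]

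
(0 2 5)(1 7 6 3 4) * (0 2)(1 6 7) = (2 5)(3 4 6)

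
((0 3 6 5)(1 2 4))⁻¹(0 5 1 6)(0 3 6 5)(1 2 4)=(0 2 5 3)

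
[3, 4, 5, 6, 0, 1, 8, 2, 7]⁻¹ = [4, 5, 7, 0, 1, 2, 3, 8, 6]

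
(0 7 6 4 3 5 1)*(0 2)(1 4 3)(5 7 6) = (0 6 3 7 5 4 1 2)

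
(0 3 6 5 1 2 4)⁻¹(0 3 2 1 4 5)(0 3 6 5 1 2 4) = (0 1 3 6 4 2)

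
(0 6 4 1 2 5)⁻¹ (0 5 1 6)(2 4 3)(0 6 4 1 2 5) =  (0 2 4 6)(1 3 5)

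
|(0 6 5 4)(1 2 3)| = 12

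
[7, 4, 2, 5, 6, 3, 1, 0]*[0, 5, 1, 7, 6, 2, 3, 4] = [4, 6, 1, 2, 3, 7, 5, 0]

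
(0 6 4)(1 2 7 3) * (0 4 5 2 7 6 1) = (0 1 7 3)(2 6 5)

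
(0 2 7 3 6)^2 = (0 7 6 2 3)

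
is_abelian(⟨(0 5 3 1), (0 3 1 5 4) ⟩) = no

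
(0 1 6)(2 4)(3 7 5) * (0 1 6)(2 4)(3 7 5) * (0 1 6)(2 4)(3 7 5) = (2 4)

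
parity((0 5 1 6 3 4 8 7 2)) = even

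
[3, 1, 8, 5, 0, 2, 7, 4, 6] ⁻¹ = [4, 1, 5, 0, 7, 3, 8, 6, 2] 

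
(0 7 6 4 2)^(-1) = (0 2 4 6 7)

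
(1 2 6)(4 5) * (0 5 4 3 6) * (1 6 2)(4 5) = (0 4 5 3 2)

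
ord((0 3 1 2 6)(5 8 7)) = 15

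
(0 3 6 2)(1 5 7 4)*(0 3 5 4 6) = (0 5 7 6 2 3)(1 4)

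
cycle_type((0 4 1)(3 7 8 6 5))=3.5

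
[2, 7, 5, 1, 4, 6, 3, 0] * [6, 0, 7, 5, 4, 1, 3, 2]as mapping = [0→7, 1→2, 2→1, 3→0, 4→4, 5→3, 6→5, 7→6]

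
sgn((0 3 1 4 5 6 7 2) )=-1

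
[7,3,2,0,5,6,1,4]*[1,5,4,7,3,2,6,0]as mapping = [0→0,1→7,2→4,3→1,4→2,5→6,6→5,7→3]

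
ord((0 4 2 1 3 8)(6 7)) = 6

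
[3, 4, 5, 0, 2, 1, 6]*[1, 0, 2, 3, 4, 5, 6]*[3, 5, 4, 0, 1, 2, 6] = [0, 1, 2, 5, 4, 3, 6] 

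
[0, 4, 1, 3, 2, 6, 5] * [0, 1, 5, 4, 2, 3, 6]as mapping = [0→0, 1→2, 2→1, 3→4, 4→5, 5→6, 6→3]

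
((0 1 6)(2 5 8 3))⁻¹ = (0 6 1)(2 3 8 5)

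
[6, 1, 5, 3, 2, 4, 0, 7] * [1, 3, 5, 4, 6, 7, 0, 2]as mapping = [0→0, 1→3, 2→7, 3→4, 4→5, 5→6, 6→1, 7→2]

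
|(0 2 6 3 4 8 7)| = 7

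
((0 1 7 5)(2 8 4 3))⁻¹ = (0 5 7 1)(2 3 4 8)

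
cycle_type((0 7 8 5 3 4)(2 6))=2.6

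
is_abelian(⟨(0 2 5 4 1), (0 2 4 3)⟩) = no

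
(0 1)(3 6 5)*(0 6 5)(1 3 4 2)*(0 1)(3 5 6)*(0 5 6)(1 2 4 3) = (0 6 2 5 3)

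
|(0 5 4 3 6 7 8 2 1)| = 9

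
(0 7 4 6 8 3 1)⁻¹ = (0 1 3 8 6 4 7)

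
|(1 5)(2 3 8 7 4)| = 10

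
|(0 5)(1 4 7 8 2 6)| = 6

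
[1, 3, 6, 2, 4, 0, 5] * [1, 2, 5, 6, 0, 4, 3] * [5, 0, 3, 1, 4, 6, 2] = [3, 2, 1, 6, 5, 0, 4]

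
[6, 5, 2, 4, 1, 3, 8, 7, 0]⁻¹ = [8, 4, 2, 5, 3, 1, 0, 7, 6]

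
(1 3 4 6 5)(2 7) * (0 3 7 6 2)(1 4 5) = (0 3 5 4 2 6 1 7)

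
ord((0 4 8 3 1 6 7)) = 7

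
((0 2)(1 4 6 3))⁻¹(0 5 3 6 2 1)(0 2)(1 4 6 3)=(0 4 2 5 1 3)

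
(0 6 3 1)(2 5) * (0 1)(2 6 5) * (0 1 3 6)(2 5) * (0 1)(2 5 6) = (0 5 1 3)(2 6)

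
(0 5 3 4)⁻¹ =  (0 4 3 5)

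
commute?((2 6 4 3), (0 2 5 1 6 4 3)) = no:(2 6 4 3)*(0 2 5 1 6 4 3) = (0 2 4)(1 6 3 5), (0 2 5 1 6 4 3)*(2 6 4 3) = (0 6 3)(1 4 2 5)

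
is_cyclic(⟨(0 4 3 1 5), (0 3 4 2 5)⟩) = no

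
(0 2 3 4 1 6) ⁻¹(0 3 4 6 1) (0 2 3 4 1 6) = (0 6 2 4 1) 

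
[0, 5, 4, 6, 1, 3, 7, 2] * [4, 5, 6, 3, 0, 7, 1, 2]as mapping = [0→4, 1→7, 2→0, 3→1, 4→5, 5→3, 6→2, 7→6]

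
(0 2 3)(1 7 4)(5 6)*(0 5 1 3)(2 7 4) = (0 7 2)(1 4 3 5 6)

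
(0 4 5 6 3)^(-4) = (0 4 5 6 3)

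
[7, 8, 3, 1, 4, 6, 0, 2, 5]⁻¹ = [6, 3, 7, 2, 4, 8, 5, 0, 1]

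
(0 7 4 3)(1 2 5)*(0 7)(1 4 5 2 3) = (1 3 7 5 4)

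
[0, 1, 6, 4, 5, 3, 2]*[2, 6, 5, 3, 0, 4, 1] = [2, 6, 1, 0, 4, 3, 5]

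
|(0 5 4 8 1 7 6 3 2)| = 9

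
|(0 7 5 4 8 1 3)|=7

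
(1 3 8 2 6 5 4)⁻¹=(1 4 5 6 2 8 3)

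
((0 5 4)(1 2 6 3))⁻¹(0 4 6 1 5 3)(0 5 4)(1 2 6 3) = (0 3 2 4 1 5)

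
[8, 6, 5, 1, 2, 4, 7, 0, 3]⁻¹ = [7, 3, 4, 8, 5, 2, 1, 6, 0]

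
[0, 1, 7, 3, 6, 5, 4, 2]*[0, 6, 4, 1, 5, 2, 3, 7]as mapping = [0→0, 1→6, 2→7, 3→1, 4→3, 5→2, 6→5, 7→4]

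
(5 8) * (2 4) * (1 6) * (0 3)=(0 3)(1 6)(2 4)(5 8)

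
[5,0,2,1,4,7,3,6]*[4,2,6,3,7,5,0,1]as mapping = [0→5,1→4,2→6,3→2,4→7,5→1,6→3,7→0]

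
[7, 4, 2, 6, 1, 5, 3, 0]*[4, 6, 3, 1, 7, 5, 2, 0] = [0, 7, 3, 2, 6, 5, 1, 4]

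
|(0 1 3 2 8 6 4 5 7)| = 9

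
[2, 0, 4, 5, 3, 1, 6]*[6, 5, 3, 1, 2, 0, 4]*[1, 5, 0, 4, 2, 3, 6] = [4, 6, 0, 1, 5, 3, 2]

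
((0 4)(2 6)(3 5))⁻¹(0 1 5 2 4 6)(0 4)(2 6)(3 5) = (0 2 4 1 3 6)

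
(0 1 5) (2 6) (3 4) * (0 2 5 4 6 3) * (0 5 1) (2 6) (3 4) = (1 3 2 4 5 6) 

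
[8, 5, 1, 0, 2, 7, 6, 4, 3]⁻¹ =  [3, 2, 4, 8, 7, 1, 6, 5, 0]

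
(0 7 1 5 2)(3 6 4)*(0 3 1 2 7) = (1 5 7 2 3 6 4)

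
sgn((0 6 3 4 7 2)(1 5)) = 1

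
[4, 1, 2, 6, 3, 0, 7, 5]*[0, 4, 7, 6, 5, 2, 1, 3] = [5, 4, 7, 1, 6, 0, 3, 2]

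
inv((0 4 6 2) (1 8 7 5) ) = (0 2 6 4) (1 5 7 8) 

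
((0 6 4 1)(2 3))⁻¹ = (0 1 4 6)(2 3)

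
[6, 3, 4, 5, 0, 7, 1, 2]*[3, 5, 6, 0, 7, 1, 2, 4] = [2, 0, 7, 1, 3, 4, 5, 6]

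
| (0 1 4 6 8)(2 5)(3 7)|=10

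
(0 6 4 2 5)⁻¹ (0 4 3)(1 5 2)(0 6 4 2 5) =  (0 5 1)(2 3 6)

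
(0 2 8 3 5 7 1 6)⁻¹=(0 6 1 7 5 3 8 2)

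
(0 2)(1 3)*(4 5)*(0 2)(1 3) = (4 5)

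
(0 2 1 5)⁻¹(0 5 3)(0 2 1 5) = (0 3 2)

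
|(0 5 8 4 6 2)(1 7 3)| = 6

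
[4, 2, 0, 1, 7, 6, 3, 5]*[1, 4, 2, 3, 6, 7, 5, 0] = [6, 2, 1, 4, 0, 5, 3, 7] 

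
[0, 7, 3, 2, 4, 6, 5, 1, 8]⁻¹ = [0, 7, 3, 2, 4, 6, 5, 1, 8]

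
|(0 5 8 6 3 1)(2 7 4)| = 6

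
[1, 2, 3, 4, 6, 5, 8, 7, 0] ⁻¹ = [8, 0, 1, 2, 3, 5, 4, 7, 6] 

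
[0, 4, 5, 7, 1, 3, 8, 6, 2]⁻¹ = [0, 4, 8, 5, 1, 2, 7, 3, 6]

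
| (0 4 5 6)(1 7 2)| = 12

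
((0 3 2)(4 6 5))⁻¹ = (0 2 3)(4 5 6)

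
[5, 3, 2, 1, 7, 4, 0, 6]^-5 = [0, 3, 2, 1, 4, 5, 6, 7]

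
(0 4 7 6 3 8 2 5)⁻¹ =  (0 5 2 8 3 6 7 4)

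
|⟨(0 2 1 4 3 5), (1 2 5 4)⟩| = 120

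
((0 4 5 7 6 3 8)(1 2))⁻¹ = (0 8 3 6 7 5 4)(1 2)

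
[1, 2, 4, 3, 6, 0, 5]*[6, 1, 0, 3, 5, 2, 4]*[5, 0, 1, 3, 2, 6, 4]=[0, 5, 6, 3, 2, 4, 1]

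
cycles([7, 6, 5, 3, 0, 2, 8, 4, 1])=(0 7 4)(1 6 8)(2 5)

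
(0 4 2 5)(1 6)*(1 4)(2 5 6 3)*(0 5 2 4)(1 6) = (0 6)(1 3 4 2)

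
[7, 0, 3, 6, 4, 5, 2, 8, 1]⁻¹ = [1, 8, 6, 2, 4, 5, 3, 0, 7]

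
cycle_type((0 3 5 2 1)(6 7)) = 2.5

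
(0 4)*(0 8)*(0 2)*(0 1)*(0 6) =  (0 4 8 2 1 6)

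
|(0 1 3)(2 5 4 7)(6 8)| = 12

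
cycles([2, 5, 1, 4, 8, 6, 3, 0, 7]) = (0 2 1 5 6 3 4 8 7)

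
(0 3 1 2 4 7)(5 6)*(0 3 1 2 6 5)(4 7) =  (0 1 6)(2 7 3)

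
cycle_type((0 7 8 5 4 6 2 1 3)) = 9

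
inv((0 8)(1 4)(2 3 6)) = (0 8)(1 4)(2 6 3)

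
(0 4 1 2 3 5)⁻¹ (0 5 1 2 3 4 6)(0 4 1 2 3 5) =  (0 2 3 5 1 6 4)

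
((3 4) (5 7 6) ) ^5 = (3 4) (5 6 7) 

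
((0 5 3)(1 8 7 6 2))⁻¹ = (0 3 5)(1 2 6 7 8)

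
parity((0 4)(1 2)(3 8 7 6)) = odd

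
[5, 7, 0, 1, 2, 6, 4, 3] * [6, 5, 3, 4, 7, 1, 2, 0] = [1, 0, 6, 5, 3, 2, 7, 4]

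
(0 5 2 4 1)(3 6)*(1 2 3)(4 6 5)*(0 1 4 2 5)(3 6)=(0 2 3)(4 5 6)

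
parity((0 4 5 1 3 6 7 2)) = odd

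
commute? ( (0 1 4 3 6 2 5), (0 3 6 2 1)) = no: (0 1 4 3 6 2 5)*(0 3 6 2 1) = (1 4 6)(2 5 3), (0 3 6 2 1)*(0 1 4 3 6 2 5) = (0 6 5)(2 4 3)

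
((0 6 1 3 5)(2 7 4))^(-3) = (0 1 5 6 3)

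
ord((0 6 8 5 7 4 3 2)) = 8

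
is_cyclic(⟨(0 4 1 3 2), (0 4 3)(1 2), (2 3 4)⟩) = no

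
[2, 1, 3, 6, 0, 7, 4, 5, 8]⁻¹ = [4, 1, 0, 2, 6, 7, 3, 5, 8]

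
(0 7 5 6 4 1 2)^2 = (0 5 4 2 7 6 1)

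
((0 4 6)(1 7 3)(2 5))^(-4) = (0 6 4)(1 3 7)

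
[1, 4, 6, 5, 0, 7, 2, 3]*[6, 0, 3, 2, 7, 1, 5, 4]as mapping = [0→0, 1→7, 2→5, 3→1, 4→6, 5→4, 6→3, 7→2]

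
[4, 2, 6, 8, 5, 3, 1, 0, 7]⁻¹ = [7, 6, 1, 5, 0, 4, 2, 8, 3]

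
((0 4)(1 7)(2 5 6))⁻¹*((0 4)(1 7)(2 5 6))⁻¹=(2 5 6)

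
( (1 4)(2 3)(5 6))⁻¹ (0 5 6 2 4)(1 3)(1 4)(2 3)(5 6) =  (0 6 5 3 1)(2 4)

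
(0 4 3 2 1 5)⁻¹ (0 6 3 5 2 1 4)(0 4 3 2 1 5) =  (0 1 5 3 4 6 2)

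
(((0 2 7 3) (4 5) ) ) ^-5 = (0 3 7 2) (4 5) 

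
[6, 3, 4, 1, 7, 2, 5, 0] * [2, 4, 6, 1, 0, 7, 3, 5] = [3, 1, 0, 4, 5, 6, 7, 2] 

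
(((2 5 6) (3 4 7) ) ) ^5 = (2 6 5) (3 7 4) 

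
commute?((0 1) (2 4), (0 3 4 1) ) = no:(0 1) (2 4)*(0 3 4 1) = (1 3 4 2), (0 3 4 1)*(0 1) (2 4) = (0 3 2 4) 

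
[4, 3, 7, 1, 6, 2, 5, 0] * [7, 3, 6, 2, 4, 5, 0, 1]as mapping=[0→4, 1→2, 2→1, 3→3, 4→0, 5→6, 6→5, 7→7]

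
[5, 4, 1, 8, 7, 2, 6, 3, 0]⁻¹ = [8, 2, 5, 7, 1, 0, 6, 4, 3]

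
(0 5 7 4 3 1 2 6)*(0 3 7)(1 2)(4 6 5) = (0 4 7 6 3 2 5)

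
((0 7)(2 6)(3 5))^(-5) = (0 7)(2 6)(3 5)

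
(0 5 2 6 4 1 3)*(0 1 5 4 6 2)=(0 4 5)(1 3)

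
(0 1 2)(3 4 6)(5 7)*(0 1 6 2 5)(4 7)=(0 6 3 7)(1 5 4 2)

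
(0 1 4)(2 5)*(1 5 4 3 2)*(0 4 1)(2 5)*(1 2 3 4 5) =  (0 3 1 4 5)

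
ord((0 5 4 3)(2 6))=4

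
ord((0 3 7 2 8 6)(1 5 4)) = 6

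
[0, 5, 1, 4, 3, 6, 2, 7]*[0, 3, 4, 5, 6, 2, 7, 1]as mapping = [0→0, 1→2, 2→3, 3→6, 4→5, 5→7, 6→4, 7→1]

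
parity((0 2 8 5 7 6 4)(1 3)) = odd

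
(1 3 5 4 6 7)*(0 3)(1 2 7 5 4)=(0 3 4 6 5 1)(2 7)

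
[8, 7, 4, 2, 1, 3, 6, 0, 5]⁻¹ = [7, 4, 3, 5, 2, 8, 6, 1, 0]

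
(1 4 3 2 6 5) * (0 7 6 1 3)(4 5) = (0 7 6 4)(1 5 3 2)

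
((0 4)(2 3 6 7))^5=(0 4)(2 3 6 7)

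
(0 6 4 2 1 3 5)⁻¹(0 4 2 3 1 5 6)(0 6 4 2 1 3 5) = (0 4 6 2 1 5 3)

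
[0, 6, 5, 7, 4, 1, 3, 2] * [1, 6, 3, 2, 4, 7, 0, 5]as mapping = [0→1, 1→0, 2→7, 3→5, 4→4, 5→6, 6→2, 7→3]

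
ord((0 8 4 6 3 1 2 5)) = 8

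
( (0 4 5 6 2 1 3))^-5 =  (0 5 2 3 4 6 1)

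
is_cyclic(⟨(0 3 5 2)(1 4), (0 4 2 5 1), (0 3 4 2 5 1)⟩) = no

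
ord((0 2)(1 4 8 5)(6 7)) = 4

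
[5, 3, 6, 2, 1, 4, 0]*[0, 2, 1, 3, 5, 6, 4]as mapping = [0→6, 1→3, 2→4, 3→1, 4→2, 5→5, 6→0]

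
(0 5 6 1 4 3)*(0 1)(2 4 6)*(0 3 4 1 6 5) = (1 5 2)(3 6)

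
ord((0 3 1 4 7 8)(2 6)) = 6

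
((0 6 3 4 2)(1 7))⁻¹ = (0 2 4 3 6)(1 7)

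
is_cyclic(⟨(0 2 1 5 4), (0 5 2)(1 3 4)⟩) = no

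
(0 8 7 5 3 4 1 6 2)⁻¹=(0 2 6 1 4 3 5 7 8)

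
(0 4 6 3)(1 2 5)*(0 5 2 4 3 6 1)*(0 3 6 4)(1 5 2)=(0 6 4 5 3 2 1)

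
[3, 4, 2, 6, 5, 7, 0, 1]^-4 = [6, 1, 2, 0, 4, 5, 3, 7]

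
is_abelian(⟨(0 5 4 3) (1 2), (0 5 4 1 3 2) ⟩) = no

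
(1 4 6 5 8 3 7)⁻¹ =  (1 7 3 8 5 6 4)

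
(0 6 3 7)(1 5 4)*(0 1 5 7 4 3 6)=(1 7)(3 4 5)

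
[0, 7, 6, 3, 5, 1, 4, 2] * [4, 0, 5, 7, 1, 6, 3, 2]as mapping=[0→4, 1→2, 2→3, 3→7, 4→6, 5→0, 6→1, 7→5]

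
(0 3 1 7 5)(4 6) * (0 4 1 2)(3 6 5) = (0 6 1 7 3 2)(4 5)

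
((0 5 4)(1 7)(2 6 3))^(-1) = (0 4 5)(1 7)(2 3 6)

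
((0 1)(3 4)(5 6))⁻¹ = (0 1)(3 4)(5 6)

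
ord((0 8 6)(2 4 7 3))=12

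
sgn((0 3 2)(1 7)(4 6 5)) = -1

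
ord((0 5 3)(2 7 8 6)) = 12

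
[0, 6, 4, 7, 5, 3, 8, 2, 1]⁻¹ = [0, 8, 7, 5, 2, 4, 1, 3, 6]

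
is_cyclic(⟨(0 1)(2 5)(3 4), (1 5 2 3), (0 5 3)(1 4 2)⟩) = no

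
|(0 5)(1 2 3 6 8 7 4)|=14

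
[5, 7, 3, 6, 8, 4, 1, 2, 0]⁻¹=[8, 6, 7, 2, 5, 0, 3, 1, 4]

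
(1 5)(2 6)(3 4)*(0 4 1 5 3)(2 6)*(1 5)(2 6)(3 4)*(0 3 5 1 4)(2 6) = (0 5 4 3 1)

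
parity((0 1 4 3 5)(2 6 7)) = even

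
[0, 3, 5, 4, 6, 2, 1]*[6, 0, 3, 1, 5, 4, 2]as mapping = [0→6, 1→1, 2→4, 3→5, 4→2, 5→3, 6→0]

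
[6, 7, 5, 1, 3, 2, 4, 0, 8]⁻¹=[7, 3, 5, 4, 6, 2, 0, 1, 8]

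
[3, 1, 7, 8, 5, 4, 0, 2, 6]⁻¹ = [6, 1, 7, 0, 5, 4, 8, 2, 3]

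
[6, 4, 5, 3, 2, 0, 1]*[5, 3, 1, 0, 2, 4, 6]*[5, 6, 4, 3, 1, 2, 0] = [0, 4, 1, 5, 6, 2, 3]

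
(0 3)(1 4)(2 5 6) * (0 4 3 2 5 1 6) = (0 2 1 3 4 6 5)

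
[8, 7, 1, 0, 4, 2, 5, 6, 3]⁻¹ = [3, 2, 5, 8, 4, 6, 7, 1, 0]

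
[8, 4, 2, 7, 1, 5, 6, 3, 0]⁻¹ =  [8, 4, 2, 7, 1, 5, 6, 3, 0]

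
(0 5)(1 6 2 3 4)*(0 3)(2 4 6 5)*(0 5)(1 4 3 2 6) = (0 6 3 1)(2 5)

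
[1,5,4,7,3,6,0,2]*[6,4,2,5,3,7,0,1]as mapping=[0→4,1→7,2→3,3→1,4→5,5→0,6→6,7→2]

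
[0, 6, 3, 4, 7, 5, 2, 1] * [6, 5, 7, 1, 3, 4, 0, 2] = [6, 0, 1, 3, 2, 4, 7, 5]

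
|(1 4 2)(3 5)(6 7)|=6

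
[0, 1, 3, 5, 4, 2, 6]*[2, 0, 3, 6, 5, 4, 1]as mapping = [0→2, 1→0, 2→6, 3→4, 4→5, 5→3, 6→1]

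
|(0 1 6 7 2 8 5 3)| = 8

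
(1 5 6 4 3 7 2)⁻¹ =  (1 2 7 3 4 6 5)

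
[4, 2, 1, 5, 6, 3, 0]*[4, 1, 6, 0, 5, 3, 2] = [5, 6, 1, 3, 2, 0, 4]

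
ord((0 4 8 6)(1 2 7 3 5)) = 20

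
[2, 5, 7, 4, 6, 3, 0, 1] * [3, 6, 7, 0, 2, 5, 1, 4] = [7, 5, 4, 2, 1, 0, 3, 6]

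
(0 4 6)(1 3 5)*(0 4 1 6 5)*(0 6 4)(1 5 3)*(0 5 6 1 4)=(0 6 5)(1 4 3)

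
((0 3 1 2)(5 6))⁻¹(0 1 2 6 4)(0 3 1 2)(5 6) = (0 5 4 3 2)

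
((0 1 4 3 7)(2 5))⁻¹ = (0 7 3 4 1)(2 5)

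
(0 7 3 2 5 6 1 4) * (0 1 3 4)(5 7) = (0 5 6 3 2 7 4 1)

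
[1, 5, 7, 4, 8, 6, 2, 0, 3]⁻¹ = [7, 0, 6, 8, 3, 1, 5, 2, 4]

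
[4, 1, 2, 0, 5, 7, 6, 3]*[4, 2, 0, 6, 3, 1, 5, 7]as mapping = [0→3, 1→2, 2→0, 3→4, 4→1, 5→7, 6→5, 7→6]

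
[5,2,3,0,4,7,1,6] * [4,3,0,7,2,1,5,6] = [1,0,7,4,2,6,3,5]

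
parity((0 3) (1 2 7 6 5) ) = odd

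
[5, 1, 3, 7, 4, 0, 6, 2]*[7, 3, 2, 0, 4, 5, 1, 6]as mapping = [0→5, 1→3, 2→0, 3→6, 4→4, 5→7, 6→1, 7→2]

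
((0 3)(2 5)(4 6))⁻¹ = (0 3)(2 5)(4 6)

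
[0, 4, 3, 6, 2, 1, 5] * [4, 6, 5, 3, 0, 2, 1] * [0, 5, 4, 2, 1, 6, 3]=[1, 0, 2, 5, 6, 3, 4]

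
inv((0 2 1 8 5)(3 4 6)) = (0 5 8 1 2)(3 6 4)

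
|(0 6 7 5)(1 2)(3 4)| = 4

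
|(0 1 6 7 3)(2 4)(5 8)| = 10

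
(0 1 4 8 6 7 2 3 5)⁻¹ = (0 5 3 2 7 6 8 4 1)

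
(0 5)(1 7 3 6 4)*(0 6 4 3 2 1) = (0 5 6 3 4)(1 7 2)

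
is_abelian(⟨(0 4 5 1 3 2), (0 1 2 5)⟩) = no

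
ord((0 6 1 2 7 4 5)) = 7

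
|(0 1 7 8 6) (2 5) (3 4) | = 10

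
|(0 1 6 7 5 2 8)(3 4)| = 14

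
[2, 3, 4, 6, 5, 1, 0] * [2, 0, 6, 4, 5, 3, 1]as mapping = [0→6, 1→4, 2→5, 3→1, 4→3, 5→0, 6→2]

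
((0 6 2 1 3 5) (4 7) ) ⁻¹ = (0 5 3 1 2 6) (4 7) 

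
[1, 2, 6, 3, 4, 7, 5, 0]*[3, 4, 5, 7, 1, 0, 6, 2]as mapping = [0→4, 1→5, 2→6, 3→7, 4→1, 5→2, 6→0, 7→3]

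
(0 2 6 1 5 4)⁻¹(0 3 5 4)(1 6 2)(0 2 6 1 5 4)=(0 2 3 4)(1 6 5)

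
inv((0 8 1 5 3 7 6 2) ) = (0 2 6 7 3 5 1 8) 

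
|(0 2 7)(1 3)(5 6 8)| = 6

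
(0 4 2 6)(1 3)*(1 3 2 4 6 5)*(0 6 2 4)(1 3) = (0 2 5 3 1 4)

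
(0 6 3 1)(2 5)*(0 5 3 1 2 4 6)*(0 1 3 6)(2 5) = (0 1 2 6 3 5 4)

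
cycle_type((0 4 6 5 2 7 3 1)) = 8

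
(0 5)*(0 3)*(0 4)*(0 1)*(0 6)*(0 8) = (0 5 3 4 1 6 8) 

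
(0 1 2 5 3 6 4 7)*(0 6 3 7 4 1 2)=(0 2 5 7 6 1)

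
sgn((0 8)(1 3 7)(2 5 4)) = -1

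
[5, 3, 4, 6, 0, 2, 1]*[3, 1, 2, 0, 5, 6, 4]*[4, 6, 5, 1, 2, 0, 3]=[3, 4, 0, 2, 1, 5, 6] 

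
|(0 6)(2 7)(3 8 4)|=6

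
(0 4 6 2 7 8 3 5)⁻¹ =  (0 5 3 8 7 2 6 4)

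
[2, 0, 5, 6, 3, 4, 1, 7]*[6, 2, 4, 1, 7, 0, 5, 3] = [4, 6, 0, 5, 1, 7, 2, 3]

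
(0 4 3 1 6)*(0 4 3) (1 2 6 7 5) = (0 3 2 6 4) (1 7 5) 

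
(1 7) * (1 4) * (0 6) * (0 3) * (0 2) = (0 6 3 2)(1 7 4)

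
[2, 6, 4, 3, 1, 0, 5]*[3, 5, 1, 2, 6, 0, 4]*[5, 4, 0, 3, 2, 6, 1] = [4, 2, 1, 0, 6, 3, 5]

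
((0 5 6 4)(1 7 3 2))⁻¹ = (0 4 6 5)(1 2 3 7)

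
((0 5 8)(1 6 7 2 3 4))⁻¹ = (0 8 5)(1 4 3 2 7 6)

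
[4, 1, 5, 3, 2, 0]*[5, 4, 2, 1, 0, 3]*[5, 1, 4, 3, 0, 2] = [5, 0, 3, 1, 4, 2]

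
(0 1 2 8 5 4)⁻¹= (0 4 5 8 2 1)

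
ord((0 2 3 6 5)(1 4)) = 10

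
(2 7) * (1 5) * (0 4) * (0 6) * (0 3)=(0 4 6 3)(1 5)(2 7)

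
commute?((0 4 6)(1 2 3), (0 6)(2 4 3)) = no:(0 4 6)(1 2 3)*(0 6)(2 4 3) = (0 3 1 4), (0 6)(2 4 3)*(0 4 6)(1 2 3) = (1 2 6 4)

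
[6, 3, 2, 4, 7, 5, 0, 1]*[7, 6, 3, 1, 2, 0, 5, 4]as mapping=[0→5, 1→1, 2→3, 3→2, 4→4, 5→0, 6→7, 7→6]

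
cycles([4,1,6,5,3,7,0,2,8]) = (0 4 3 5 7 2 6) 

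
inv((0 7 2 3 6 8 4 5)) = (0 5 4 8 6 3 2 7)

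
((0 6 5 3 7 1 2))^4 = (0 7 6 1 5 2 3)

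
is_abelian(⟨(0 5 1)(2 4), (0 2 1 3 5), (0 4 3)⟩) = no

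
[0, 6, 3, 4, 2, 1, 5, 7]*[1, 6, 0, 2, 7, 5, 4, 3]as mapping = [0→1, 1→4, 2→2, 3→7, 4→0, 5→6, 6→5, 7→3]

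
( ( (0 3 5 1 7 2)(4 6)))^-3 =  (0 1)(2 5)(3 7)(4 6)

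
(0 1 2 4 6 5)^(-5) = (0 1 2 4 6 5)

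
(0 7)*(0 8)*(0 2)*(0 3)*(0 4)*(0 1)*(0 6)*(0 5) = (0 7 8 2 3 4 1 6 5)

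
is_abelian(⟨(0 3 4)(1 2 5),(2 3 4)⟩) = no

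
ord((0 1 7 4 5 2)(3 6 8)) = 6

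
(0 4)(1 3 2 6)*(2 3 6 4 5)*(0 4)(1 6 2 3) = (0 5 3 1 2)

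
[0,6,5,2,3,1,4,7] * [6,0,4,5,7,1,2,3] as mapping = [0→6,1→2,2→1,3→4,4→5,5→0,6→7,7→3] 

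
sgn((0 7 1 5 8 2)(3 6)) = 1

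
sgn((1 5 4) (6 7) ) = -1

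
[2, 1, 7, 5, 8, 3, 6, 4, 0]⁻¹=[8, 1, 0, 5, 7, 3, 6, 2, 4]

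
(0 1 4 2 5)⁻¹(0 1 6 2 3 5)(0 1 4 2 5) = (0 1 4 6 5 3)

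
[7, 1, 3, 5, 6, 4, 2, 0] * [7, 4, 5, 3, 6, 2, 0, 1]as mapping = [0→1, 1→4, 2→3, 3→2, 4→0, 5→6, 6→5, 7→7]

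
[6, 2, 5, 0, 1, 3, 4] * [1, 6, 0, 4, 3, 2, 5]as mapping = [0→5, 1→0, 2→2, 3→1, 4→6, 5→4, 6→3]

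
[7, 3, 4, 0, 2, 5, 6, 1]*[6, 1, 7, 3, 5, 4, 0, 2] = [2, 3, 5, 6, 7, 4, 0, 1]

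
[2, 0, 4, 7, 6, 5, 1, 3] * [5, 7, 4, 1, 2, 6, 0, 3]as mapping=[0→4, 1→5, 2→2, 3→3, 4→0, 5→6, 6→7, 7→1]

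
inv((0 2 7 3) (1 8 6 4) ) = (0 3 7 2) (1 4 6 8) 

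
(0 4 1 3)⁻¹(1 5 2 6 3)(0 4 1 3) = (0 3 5 2 6)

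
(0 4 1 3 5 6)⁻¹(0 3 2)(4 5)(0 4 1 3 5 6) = (1 6)(2 4 5)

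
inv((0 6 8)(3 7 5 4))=(0 8 6)(3 4 5 7)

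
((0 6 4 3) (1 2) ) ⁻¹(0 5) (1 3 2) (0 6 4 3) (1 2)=(0 1 2) (5 6) 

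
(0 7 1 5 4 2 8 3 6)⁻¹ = (0 6 3 8 2 4 5 1 7)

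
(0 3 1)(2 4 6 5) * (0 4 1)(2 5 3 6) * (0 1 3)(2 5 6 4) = (0 4 5 6)(1 2 3)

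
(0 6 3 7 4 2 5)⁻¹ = (0 5 2 4 7 3 6)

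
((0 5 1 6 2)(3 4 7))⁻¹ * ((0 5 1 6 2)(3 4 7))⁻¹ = (0 6 5 2 1)(3 4 7)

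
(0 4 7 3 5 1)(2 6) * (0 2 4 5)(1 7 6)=(0 5 7 3)(1 2)(4 6)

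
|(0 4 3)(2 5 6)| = 3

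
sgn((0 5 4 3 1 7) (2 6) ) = 1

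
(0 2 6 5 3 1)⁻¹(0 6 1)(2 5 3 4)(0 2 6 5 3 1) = (0 2 5)(1 4 6 3)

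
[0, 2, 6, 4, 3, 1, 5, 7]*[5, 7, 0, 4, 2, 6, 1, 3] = [5, 0, 1, 2, 4, 7, 6, 3]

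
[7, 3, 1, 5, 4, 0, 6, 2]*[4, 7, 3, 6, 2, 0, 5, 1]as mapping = [0→1, 1→6, 2→7, 3→0, 4→2, 5→4, 6→5, 7→3]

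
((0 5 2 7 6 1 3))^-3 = (0 6 5 1 2 3 7)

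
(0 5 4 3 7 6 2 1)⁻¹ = (0 1 2 6 7 3 4 5)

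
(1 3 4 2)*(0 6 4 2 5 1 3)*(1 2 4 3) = (0 6 3 4 5 2 1)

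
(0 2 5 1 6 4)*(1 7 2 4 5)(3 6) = (0 4)(1 3 6 5 7 2)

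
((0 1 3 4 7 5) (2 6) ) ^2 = (0 3 7) (1 4 5) 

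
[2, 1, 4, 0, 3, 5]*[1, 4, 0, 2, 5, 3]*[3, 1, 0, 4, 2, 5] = [3, 2, 5, 1, 0, 4]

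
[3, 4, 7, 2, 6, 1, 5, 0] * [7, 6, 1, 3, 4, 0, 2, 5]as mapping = [0→3, 1→4, 2→5, 3→1, 4→2, 5→6, 6→0, 7→7]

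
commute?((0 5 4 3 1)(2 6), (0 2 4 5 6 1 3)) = no:(0 5 4 3 1)(2 6)*(0 2 4 5 6 1 3) = (0 6 4)(1 2), (0 2 4 5 6 1 3)*(0 5 4 3 1)(2 6) = (0 6)(2 3 5)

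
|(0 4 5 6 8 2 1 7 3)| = 9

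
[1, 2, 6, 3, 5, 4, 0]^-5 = [6, 0, 1, 3, 5, 4, 2]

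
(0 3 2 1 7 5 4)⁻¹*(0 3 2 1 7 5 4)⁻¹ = (0 5 1 3 4 7 2)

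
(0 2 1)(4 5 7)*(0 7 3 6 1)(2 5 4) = (0 5 3 6 1 7 2)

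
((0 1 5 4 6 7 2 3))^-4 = (0 6)(1 7)(2 5)(3 4)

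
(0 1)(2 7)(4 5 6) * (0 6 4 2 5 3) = (0 1 6 2 7 5 4 3)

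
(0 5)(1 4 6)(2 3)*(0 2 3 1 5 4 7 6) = (0 4)(1 7 6 5 2)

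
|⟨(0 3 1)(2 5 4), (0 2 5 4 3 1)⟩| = 24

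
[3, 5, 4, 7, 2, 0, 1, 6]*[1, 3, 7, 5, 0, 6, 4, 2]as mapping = [0→5, 1→6, 2→0, 3→2, 4→7, 5→1, 6→3, 7→4]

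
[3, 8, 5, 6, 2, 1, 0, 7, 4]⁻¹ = [6, 5, 4, 0, 8, 2, 3, 7, 1]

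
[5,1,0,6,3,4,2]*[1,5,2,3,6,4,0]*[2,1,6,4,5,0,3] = [5,0,1,2,4,3,6]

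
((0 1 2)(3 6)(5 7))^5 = (0 2 1)(3 6)(5 7)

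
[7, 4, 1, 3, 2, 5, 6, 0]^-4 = [0, 2, 4, 3, 1, 5, 6, 7]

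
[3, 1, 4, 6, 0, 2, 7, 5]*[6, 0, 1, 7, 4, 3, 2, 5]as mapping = [0→7, 1→0, 2→4, 3→2, 4→6, 5→1, 6→5, 7→3]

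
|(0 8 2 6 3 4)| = 6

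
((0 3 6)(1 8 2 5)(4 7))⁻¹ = (0 6 3)(1 5 2 8)(4 7)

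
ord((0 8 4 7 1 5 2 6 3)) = 9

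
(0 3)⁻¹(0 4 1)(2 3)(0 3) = (0 2)(1 3 4)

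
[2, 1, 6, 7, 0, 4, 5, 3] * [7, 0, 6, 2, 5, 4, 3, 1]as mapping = [0→6, 1→0, 2→3, 3→1, 4→7, 5→5, 6→4, 7→2]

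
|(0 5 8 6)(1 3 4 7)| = 4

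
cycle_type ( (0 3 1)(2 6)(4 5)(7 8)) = 2^3.3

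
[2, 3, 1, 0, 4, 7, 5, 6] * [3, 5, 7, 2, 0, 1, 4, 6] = [7, 2, 5, 3, 0, 6, 1, 4]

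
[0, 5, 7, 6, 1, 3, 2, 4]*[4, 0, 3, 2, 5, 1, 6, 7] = [4, 1, 7, 6, 0, 2, 3, 5]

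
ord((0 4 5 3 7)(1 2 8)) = 15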